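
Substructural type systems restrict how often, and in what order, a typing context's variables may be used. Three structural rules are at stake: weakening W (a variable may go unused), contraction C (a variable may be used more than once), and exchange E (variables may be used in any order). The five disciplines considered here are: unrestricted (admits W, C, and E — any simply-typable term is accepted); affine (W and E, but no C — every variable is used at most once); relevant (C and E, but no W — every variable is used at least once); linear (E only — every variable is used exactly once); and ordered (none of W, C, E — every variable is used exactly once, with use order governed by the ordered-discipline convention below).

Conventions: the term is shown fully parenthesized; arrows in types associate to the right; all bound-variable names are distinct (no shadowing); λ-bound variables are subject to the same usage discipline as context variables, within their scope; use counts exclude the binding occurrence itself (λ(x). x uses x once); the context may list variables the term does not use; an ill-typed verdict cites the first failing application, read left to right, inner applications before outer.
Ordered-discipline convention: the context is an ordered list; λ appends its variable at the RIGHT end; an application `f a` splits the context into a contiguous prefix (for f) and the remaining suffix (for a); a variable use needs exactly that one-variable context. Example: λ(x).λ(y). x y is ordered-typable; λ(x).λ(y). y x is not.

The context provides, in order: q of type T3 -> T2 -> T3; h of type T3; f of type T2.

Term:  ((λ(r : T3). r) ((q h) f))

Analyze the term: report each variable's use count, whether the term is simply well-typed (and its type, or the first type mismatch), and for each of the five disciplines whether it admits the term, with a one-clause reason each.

variable uses: q ×1; h ×1; f ×1; r [bound] ×1
order of uses: r, q, h, f
typing: the term checks, with type T3
ordered: ✓, q, h, f, r once each; derivable with no W/C/E
linear: ✓, exactly-once usage across q, h, f, r
affine: ✓, none of q, h, f, r used more than once
relevant: ✓, at least one use each (q, h, f, r)
unrestricted: ✓, typability at T3 is all that's needed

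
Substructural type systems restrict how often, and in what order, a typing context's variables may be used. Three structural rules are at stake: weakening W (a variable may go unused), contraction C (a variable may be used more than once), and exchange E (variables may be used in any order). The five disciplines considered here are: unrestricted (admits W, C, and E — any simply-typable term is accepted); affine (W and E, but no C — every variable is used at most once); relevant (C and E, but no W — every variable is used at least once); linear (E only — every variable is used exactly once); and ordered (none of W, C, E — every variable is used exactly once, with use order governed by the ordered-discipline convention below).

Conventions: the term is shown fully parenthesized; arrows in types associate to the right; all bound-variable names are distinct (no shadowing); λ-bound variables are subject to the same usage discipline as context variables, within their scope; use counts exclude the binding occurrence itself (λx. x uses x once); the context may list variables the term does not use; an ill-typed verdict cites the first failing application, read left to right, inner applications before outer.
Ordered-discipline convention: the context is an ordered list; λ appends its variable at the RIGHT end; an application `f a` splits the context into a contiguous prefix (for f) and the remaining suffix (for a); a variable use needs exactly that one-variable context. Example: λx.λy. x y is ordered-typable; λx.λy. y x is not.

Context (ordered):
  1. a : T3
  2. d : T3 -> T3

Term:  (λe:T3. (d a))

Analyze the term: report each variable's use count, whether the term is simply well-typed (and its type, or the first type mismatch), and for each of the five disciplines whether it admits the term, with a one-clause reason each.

variable uses: a: 1×; d: 1×; e (λ-bound): 0×
left-to-right use order: d, a
typing: well-typed — term : T3 -> T3
ordered: ✗ — e never used (weakening)
linear: ✗ — e never used (weakening)
affine: ✓ — at most one use each (a, d, e)
relevant: ✗ — e never used (weakening)
unrestricted: ✓ — typability at T3 -> T3 is all that's needed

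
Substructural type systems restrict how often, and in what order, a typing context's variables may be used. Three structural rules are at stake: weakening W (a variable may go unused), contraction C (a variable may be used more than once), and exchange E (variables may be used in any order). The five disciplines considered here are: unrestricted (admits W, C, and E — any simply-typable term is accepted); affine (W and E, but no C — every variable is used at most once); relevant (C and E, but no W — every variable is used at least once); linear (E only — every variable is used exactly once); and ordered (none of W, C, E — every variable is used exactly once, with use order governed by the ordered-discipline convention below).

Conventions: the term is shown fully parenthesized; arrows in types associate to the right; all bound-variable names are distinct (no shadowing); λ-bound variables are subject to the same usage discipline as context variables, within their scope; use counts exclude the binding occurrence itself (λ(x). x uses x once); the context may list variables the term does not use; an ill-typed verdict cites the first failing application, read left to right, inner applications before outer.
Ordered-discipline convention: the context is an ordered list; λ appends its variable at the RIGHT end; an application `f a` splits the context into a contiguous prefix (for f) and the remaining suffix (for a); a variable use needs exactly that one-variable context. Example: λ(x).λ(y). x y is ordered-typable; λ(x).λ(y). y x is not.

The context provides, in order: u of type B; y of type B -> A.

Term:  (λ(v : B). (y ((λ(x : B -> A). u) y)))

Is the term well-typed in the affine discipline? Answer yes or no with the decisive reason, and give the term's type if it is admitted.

no — uses contraction: y ×2
counts: u: 1×; y: 2×; v (λ-bound): 0×; x (λ-bound): 0×
use order (left to right): y, u, y
typing: well-typed — term : B -> A
across the five disciplines: ordered ✗, linear ✗, affine ✗, relevant ✗, unrestricted ✓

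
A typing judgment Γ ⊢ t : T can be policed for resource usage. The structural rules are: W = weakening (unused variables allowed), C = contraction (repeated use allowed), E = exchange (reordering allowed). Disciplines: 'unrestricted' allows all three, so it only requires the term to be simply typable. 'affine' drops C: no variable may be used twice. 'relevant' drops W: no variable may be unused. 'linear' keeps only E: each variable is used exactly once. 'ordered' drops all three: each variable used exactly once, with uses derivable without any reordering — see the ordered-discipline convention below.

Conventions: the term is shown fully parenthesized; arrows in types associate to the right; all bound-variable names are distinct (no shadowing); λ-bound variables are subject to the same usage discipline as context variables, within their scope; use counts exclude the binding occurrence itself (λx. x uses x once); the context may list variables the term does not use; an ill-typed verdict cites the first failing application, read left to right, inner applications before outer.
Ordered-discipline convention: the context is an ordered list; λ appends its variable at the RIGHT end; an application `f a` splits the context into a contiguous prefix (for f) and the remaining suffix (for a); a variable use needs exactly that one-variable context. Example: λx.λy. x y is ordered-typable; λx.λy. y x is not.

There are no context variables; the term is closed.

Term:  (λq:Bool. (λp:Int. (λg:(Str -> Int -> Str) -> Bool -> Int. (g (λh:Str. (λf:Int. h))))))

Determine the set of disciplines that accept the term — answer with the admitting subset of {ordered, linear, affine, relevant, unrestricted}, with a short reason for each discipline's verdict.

admitted in: affine, unrestricted
usage: q [bound]=0; p [bound]=0; g [bound]=1; h [bound]=1; f [bound]=0
order of uses: g, h
typing: ✓ — Bool -> Int -> ((Str -> Int -> Str) -> Bool -> Int) -> Bool -> Int
ordered: ✗ — q, p, f never used (weakening)
linear: ✗ — q, p, f never used (weakening)
affine: ✓ — at most one use each (q, p, g, h, f)
relevant: ✗ — q, p, f never used (weakening)
unrestricted: ✓ — typability at Bool -> Int -> ((Str -> Int -> Str) -> Bool -> Int) -> Bool -> Int is all that's needed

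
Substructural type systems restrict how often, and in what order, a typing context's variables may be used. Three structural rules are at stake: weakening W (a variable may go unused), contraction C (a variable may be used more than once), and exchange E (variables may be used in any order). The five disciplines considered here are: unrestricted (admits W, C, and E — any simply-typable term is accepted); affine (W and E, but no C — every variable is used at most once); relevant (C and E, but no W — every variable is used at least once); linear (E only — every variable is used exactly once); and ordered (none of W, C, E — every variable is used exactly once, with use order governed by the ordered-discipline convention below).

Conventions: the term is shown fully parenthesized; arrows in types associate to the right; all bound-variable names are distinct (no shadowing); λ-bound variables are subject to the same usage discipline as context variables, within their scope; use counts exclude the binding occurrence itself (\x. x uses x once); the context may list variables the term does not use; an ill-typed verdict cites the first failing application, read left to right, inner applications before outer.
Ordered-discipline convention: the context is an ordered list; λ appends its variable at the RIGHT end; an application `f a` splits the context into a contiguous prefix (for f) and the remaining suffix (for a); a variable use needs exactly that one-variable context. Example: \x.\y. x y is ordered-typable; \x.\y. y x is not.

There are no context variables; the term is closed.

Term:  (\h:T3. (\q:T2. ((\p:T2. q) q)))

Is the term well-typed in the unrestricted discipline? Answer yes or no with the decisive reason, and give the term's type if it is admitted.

yes — typability at T3 -> T2 -> T2 is all that's needed; term : T3 -> T2 -> T2
variable uses: h (bound)=0, q (bound)=2, p (bound)=0
left-to-right use order: q, q
typing: the term checks, with type T3 -> T2 -> T2
across the five disciplines: ordered ✗; linear ✗; affine ✗; relevant ✗; unrestricted ✓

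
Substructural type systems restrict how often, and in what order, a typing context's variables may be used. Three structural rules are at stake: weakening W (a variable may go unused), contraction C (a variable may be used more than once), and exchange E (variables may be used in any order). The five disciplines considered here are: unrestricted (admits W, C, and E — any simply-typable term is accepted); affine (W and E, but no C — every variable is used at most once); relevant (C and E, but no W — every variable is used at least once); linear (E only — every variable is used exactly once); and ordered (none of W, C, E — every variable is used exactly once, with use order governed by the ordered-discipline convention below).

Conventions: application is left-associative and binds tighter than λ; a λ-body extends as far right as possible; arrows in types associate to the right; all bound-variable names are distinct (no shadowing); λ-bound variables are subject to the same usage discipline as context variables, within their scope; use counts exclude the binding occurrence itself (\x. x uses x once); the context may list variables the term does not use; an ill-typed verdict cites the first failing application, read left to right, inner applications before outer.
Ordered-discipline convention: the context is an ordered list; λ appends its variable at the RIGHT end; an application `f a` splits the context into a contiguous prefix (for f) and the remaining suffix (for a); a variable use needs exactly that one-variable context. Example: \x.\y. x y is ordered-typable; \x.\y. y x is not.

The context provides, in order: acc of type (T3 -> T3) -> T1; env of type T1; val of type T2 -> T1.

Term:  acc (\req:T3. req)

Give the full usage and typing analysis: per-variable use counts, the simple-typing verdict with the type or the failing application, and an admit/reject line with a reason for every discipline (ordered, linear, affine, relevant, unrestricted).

use counts: acc: 1, env: 0, val: 0, req [bound]: 1
order of uses: acc, req
typing: well-typed — term : T1
ordered: ✗, needs weakening: env, val unused
linear: ✗, needs weakening: env, val unused
affine: ✓, acc, env, val, req: no repeats, contraction unneeded
relevant: ✗, needs weakening: env, val unused
unrestricted: ✓, well-typed at T1; no restrictions here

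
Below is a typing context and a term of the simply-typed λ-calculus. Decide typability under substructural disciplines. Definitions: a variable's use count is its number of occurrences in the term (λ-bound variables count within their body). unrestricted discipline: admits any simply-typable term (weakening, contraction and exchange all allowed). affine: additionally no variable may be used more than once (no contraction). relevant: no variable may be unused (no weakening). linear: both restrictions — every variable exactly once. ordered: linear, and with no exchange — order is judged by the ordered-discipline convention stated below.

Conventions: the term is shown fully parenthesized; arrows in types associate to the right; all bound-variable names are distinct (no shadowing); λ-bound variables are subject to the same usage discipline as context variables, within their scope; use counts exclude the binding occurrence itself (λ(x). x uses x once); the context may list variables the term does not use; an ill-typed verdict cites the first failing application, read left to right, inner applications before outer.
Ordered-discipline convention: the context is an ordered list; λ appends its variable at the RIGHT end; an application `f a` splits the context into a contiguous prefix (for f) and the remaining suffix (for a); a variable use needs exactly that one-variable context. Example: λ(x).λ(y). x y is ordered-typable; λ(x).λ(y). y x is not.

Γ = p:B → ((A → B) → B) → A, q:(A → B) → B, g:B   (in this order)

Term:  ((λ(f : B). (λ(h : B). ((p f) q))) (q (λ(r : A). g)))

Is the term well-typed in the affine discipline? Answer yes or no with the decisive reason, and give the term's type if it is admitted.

no — q ×2 used more than once (contraction)
usage: p: 1×; q: 2×; g: 1×; f (bound): 1×; h (bound): 0×; r (bound): 0×
order of uses: p, f, q, q, g
typing: ✓ — B → A
across the five disciplines: ordered ✗; linear ✗; affine ✗; relevant ✗; unrestricted ✓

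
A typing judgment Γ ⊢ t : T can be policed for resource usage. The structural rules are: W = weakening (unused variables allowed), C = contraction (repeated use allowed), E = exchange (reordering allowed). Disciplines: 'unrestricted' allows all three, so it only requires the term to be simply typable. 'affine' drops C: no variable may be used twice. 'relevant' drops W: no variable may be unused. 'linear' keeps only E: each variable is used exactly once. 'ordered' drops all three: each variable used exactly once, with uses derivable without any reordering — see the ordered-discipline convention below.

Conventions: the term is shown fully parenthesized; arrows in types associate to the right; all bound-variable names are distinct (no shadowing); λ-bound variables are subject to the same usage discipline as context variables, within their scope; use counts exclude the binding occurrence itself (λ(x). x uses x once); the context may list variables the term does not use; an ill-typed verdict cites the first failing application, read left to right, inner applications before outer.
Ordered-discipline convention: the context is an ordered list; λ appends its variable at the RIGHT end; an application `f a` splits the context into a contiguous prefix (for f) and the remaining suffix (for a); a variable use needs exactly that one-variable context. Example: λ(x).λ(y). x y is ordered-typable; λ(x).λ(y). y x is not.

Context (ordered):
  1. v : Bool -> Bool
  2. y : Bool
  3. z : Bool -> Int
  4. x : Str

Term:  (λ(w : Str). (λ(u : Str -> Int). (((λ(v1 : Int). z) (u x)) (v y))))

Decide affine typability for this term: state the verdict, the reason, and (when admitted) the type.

yes — no duplicate uses among v, y, z, x, w, u, v1; term : Str -> (Str -> Int) -> Int
variable uses: v: 1×, y: 1×, z: 1×, x: 1×, w (λ-bound): 0×, u (λ-bound): 1×, v1 (λ-bound): 0×
left-to-right use order: z, u, x, v, y
typing: ✓ — Str -> (Str -> Int) -> Int
across the five disciplines: ordered ✗; linear ✗; affine ✓; relevant ✗; unrestricted ✓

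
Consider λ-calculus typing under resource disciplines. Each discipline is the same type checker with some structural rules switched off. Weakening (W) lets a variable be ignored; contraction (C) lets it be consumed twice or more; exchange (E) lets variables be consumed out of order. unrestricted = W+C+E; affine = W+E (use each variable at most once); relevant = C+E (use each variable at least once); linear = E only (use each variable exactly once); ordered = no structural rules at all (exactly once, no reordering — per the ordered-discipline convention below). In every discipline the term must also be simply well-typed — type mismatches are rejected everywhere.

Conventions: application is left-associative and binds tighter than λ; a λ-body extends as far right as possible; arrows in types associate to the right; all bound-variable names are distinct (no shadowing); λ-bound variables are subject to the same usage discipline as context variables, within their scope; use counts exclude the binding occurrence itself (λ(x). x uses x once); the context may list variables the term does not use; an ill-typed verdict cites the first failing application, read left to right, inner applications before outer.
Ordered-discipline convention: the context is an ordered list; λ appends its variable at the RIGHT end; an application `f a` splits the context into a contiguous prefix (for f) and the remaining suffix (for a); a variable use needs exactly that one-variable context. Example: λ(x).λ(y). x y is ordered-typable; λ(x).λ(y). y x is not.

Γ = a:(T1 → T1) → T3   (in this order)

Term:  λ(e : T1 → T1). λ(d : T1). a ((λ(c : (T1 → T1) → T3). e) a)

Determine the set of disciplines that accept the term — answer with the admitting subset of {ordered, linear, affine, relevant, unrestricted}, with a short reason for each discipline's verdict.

admitted by: unrestricted
variable uses: a=2; e [bound]=1; d [bound]=0; c [bound]=0
order of uses: a, e, a
typing: ✓ — (T1 → T1) → T1 → T3
ordered ✗ (repeated use of a ×2; d, c never used (weakening))
linear ✗ (repeated use of a ×2; d, c never used (weakening))
affine ✗ (repeated use of a ×2)
relevant ✗ (d, c never used (weakening))
unrestricted ✓ (type-checks ((T1 → T1) → T1 → T3) and nothing is barred)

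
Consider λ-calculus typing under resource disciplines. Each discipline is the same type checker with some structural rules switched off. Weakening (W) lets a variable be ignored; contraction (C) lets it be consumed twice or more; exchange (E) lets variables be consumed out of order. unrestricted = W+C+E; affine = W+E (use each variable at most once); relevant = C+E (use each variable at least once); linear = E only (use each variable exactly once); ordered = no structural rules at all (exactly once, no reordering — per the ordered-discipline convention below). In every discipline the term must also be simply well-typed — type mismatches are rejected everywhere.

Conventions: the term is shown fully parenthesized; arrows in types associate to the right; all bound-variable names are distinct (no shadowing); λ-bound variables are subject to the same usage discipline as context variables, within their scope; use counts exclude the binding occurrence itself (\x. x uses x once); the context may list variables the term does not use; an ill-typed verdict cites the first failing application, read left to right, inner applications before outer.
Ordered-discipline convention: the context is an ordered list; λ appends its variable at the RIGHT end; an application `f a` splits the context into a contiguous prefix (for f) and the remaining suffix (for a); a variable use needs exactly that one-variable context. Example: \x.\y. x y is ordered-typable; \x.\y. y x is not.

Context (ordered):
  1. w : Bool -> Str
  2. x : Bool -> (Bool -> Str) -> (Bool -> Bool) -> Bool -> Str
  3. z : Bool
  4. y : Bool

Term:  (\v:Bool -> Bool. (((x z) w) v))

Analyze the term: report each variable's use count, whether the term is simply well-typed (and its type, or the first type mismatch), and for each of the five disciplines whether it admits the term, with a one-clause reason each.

use counts: w=1, x=1, z=1, y=0, v (λ-bound)=1
order of uses: x, z, w, v
typing: the term checks, with type (Bool -> Bool) -> Bool -> Str
ordered ✗ (unused: y — weakening required)
linear ✗ (unused: y — weakening required)
affine ✓ (no duplicate uses among w, x, z, y, v)
relevant ✗ (unused: y — weakening required)
unrestricted ✓ (simply typable at (Bool -> Bool) -> Bool -> Str; W, C, E all held)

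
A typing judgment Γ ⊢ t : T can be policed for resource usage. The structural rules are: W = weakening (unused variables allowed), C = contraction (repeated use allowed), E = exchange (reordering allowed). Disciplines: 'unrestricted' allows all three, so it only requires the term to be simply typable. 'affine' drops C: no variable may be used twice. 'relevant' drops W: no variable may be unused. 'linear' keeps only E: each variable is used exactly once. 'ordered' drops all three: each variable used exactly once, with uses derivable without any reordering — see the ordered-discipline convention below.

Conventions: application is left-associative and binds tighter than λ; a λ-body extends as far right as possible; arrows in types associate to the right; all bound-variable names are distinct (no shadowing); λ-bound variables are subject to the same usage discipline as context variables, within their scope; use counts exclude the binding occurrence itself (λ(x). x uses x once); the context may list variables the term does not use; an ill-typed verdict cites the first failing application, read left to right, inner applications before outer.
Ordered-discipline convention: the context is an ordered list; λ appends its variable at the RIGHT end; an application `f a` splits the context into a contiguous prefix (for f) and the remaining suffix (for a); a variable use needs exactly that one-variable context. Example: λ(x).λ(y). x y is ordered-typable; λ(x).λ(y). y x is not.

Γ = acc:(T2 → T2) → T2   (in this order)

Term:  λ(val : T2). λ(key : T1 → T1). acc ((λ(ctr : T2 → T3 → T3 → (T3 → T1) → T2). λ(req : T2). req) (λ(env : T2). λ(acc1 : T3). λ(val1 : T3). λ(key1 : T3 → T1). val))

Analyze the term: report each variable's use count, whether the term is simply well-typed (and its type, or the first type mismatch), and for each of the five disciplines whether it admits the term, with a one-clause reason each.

counts: acc=1; val (λ-bound)=1; key (λ-bound)=0; ctr (λ-bound)=0; req (λ-bound)=1; env (λ-bound)=0; acc1 (λ-bound)=0; val1 (λ-bound)=0; key1 (λ-bound)=0
left-to-right use order: acc, req, val
typing: well-typed — term : T2 → (T1 → T1) → T2
ordered: ✗ — unused: key, ctr, env, acc1, val1, key1 — weakening required
linear: ✗ — unused: key, ctr, env, acc1, val1, key1 — weakening required
affine: ✓ — acc, val, key, ctr, req, env, acc1, val1, key1: no repeats, contraction unneeded
relevant: ✗ — unused: key, ctr, env, acc1, val1, key1 — weakening required
unrestricted: ✓ — well-typed at T2 → (T1 → T1) → T2; no restrictions here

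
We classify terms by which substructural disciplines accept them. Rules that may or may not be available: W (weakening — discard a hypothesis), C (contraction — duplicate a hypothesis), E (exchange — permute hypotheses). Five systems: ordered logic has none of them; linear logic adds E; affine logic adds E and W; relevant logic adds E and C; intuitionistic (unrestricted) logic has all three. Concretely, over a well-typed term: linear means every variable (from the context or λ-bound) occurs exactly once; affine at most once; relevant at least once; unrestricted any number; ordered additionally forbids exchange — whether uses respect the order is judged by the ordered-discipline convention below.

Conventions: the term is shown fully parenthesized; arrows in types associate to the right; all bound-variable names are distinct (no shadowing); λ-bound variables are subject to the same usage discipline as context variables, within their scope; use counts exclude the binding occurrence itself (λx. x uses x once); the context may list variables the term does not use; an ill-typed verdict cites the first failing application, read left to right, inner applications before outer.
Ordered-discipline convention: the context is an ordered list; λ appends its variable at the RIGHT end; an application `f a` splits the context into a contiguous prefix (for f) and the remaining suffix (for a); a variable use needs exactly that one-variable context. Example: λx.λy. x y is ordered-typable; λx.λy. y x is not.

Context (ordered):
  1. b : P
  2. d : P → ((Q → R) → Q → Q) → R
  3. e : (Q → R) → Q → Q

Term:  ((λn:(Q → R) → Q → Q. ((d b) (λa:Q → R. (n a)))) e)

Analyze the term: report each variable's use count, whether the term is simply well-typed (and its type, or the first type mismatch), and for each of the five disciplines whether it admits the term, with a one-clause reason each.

usage: b: 1×, d: 1×, e: 1×, n (bound): 1×, a (bound): 1×
uses in reading order: d, b, n, a, e
typing: well-typed at R
ordered: ✗ — needs exchange: uses follow d, b, n, a, e
linear: ✓ — each of b, d, e, n, a used exactly once
affine: ✓ — at most one use each (b, d, e, n, a)
relevant: ✓ — b, d, e, n, a: all used, weakening unneeded
unrestricted: ✓ — well-typed at R; no restrictions here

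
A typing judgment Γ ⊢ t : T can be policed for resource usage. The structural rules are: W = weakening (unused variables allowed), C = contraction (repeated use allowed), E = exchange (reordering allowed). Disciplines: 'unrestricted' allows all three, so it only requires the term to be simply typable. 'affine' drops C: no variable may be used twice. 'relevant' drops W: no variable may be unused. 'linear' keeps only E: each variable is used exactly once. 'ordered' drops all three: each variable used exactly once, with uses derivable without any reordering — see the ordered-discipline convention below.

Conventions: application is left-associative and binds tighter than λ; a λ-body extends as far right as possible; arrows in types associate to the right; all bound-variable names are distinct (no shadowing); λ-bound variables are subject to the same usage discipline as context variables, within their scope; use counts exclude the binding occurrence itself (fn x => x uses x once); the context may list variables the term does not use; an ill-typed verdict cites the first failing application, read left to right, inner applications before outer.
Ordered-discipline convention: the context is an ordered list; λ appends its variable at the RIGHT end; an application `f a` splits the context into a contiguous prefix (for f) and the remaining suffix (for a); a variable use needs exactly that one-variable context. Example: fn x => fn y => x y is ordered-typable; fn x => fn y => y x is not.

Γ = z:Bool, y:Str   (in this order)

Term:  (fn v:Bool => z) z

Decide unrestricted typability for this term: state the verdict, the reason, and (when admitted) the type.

yes — simply typable at Bool; W, C, E all held; term : Bool
counts: z: 2, y: 0, v (λ-bound): 0
uses in reading order: z, z
typing: well-typed at Bool
per-discipline verdicts: ordered ✗; linear ✗; affine ✗; relevant ✗; unrestricted ✓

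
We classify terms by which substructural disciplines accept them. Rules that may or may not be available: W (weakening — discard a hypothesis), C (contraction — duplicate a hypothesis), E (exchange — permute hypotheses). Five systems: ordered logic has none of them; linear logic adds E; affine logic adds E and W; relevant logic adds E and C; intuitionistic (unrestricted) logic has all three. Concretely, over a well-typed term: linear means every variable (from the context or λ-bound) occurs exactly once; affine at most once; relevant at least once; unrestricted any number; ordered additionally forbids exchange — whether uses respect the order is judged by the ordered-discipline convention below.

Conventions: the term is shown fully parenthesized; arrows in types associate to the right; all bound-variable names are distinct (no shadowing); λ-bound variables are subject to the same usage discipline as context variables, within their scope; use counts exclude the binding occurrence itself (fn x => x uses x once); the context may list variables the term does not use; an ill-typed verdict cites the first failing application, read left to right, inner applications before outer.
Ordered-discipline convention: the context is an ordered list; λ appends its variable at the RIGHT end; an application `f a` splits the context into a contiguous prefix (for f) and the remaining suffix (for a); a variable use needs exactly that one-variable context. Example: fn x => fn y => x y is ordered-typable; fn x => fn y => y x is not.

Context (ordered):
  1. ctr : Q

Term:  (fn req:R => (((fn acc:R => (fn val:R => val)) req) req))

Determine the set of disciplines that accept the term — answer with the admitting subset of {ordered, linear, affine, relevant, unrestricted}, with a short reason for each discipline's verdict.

admitting disciplines: unrestricted
variable uses: ctr=0, req [bound]=2, acc [bound]=0, val [bound]=1
order of uses: val, req, req
typing: well-typed — term : R → R
ordered ✗ (req ×2 used more than once (contraction); unused: ctr, acc — weakening required)
linear ✗ (req ×2 used more than once (contraction); unused: ctr, acc — weakening required)
affine ✗ (req ×2 used more than once (contraction))
relevant ✗ (unused: ctr, acc — weakening required)
unrestricted ✓ (type-checks (R → R) and nothing is barred)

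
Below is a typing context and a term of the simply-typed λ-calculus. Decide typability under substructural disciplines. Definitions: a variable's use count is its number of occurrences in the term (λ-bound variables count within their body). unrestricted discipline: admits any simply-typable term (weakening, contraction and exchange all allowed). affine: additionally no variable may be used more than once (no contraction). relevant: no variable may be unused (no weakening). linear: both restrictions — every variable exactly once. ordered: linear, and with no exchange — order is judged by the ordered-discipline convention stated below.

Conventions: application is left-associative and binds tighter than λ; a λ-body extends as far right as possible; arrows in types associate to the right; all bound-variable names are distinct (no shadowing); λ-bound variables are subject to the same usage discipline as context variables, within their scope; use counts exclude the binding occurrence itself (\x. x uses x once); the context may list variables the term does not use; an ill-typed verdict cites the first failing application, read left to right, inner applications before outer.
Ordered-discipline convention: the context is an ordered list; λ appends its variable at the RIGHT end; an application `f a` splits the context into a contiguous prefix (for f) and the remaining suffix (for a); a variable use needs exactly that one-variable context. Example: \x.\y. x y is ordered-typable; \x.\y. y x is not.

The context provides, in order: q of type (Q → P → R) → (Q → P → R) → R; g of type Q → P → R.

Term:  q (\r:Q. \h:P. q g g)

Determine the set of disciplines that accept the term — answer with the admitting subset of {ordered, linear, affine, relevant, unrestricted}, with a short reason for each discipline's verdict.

admitting disciplines: unrestricted
counts: q: 2, g: 2, r [bound]: 0, h [bound]: 0
use order (left to right): q, q, g, g
typing: well-typed at (Q → P → R) → R
ordered: ✗, q ×2, g ×2 used more than once (contraction); needs weakening: r, h unused
linear: ✗, q ×2, g ×2 used more than once (contraction); needs weakening: r, h unused
affine: ✗, q ×2, g ×2 used more than once (contraction)
relevant: ✗, needs weakening: r, h unused
unrestricted: ✓, typability at (Q → P → R) → R is all that's needed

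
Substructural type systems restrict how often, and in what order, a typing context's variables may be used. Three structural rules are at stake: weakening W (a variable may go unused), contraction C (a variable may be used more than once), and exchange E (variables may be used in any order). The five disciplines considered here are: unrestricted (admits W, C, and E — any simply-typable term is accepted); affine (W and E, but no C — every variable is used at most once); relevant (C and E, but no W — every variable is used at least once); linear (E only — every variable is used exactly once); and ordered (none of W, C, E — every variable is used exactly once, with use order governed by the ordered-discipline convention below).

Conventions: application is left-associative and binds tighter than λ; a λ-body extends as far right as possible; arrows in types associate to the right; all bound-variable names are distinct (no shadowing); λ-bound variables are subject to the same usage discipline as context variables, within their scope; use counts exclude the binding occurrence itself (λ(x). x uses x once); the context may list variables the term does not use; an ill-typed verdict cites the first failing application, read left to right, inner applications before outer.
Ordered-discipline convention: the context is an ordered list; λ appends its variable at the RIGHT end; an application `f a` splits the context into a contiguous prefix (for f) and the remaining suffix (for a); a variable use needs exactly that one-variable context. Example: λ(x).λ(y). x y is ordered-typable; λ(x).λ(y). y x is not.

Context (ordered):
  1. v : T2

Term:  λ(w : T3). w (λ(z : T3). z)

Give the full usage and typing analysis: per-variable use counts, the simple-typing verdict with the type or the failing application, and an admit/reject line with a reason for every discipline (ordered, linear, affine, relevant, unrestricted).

use counts: v: 0×, w [bound]: 1×, z [bound]: 1×
order of uses: w, z
typing: ill-typed: non-arrow in function slot: T3
ordered: ✗, a type mismatch blocks all five
linear: ✗, the type mismatch rejects it
affine: ✗, not simply typable
relevant: ✗, fails simple typing
unrestricted: ✗, a type mismatch blocks all five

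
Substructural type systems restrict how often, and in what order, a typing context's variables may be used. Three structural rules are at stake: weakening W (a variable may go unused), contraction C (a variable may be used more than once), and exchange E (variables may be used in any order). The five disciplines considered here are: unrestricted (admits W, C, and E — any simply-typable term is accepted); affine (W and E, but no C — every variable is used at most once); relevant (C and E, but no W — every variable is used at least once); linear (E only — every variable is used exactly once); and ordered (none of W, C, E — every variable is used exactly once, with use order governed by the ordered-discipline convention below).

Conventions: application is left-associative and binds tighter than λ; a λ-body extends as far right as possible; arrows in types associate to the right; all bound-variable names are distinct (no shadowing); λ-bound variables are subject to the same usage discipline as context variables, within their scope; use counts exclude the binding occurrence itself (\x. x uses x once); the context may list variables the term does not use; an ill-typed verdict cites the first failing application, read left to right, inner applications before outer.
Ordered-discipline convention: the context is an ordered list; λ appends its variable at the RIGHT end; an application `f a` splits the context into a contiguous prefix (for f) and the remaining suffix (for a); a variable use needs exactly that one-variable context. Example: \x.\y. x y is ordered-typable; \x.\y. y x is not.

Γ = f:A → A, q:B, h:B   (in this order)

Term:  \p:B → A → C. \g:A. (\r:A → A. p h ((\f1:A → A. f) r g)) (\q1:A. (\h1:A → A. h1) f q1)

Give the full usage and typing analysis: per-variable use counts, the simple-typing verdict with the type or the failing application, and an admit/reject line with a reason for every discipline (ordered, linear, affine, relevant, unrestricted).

usage: f: 2; q: 0; h: 1; p (bound): 1; g (bound): 1; r (bound): 1; f1 (bound): 0; q1 (bound): 1; h1 (bound): 1
uses in reading order: p, h, f, r, g, h1, f, q1
typing: ✓ — (B → A → C) → A → C
ordered ✗ (needs contraction — f ×2; unused: q, f1 — weakening required)
linear ✗ (needs contraction — f ×2; unused: q, f1 — weakening required)
affine ✗ (needs contraction — f ×2)
relevant ✗ (unused: q, f1 — weakening required)
unrestricted ✓ (well-typed at (B → A → C) → A → C; no restrictions here)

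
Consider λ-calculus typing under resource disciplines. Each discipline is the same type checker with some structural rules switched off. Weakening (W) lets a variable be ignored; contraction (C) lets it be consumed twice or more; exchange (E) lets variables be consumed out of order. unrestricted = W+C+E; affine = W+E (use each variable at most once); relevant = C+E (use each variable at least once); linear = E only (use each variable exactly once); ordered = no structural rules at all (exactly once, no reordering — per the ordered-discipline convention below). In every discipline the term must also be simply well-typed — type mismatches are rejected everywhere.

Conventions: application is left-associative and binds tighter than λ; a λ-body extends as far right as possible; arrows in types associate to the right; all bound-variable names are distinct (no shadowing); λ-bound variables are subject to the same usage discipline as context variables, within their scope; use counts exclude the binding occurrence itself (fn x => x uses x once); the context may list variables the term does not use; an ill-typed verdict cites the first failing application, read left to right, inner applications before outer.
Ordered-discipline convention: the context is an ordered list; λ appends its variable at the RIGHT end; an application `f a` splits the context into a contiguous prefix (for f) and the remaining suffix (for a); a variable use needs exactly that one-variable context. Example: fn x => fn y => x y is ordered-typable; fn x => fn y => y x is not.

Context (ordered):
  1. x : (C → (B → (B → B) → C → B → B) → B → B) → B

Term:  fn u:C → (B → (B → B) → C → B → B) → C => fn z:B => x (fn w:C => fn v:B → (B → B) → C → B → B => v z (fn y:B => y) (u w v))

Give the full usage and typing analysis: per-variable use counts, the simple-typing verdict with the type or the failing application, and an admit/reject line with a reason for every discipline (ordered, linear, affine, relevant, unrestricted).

usage: x: 1; u (bound): 1; z (bound): 1; w (bound): 1; v (bound): 2; y (bound): 1
use order (left to right): x, v, z, y, u, w, v
typing: well-typed at (C → (B → (B → B) → C → B → B) → C) → B → B
ordered ✗ (v ×2 used more than once (contraction))
linear ✗ (v ×2 used more than once (contraction))
affine ✗ (v ×2 used more than once (contraction))
relevant ✓ (x, u, z, w, v, y: all used, weakening unneeded)
unrestricted ✓ (simply typable at (C → (B → (B → B) → C → B → B) → C) → B → B; W, C, E all held)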